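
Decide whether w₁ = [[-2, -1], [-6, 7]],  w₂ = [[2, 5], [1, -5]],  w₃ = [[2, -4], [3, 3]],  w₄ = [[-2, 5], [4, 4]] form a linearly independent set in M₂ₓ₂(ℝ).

linearly independent

Take coordinates with respect to the standard basis {E₁₁, E₁₂, E₂₁, E₂₂}.
Place the vectors as rows of a 4×4 matrix and reduce to echelon form.
The reduction yields 4 nonzero rows, so the rank is 4.
Since rank = 4 (the number of vectors), the set is linearly independent.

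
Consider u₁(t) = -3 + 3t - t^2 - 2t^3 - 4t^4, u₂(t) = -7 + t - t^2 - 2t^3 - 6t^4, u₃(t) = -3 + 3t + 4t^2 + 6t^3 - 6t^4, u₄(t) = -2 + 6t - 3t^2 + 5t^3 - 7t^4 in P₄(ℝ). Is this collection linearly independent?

linearly independent

Write each element as a coordinate vector in ℝ⁵ using {1, t, …, t^4}.
Row-reduce the matrix whose columns are u₁, u₂, u₃, u₄.
The reduction yields 4 nonzero rows, so the rank is 4.
Since rank = 4 (the number of vectors), the set is linearly independent.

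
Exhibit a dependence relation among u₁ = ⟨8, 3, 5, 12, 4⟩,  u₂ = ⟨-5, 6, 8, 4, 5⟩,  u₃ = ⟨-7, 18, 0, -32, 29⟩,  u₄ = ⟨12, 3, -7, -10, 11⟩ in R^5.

Row-reduce the matrix with u₁, u₂, u₃, u₄ as columns; the null space gives the coefficients.
The free variable yields coefficients (2, -3, 1, -2) (any nonzero multiple also works).

2u₁ - 3u₂ + u₃ - 2u₄ = 0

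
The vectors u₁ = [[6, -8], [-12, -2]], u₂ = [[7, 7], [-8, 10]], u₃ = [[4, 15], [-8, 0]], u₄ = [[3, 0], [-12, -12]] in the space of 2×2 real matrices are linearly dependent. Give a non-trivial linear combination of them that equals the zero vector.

Pass to coordinate vectors relative to the basis {E₁₁, E₁₂, E₂₁, E₂₂}.
Write the vectors as columns of a matrix and find a nonzero vector in its null space.
A generator of the null space is (1, -1, 1, -1).

u₁ - u₂ + u₃ - u₄ = 0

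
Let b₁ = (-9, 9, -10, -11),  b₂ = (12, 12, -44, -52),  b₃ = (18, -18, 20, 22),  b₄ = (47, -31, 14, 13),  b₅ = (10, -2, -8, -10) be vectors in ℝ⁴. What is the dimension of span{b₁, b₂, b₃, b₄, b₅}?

2

Form the matrix with b₁, b₂, b₃, b₄, b₅ as columns and reduce.
Exactly 2 pivots survive; hence the rank is 2.
(With 5 elements in a 4-dimensional space the rank is at most 4.)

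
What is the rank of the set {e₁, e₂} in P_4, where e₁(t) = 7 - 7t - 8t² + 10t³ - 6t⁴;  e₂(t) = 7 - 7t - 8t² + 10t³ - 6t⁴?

Represent each element by its coordinate vector in ℝ⁵.
Apply Gaussian elimination to the matrix whose rows are e₁, e₂.
Exactly 1 pivot survives; hence the rank is 1.

1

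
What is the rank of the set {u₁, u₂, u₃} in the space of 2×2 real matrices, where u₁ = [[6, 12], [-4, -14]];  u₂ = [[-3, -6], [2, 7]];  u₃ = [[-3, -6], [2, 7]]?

1

Pass to coordinate vectors with respect to the basis {E₁₁, E₁₂, E₂₁, E₂₂}.
Put the 4×3 matrix [u₁|u₂|u₃] into echelon form.
Exactly 1 pivot survives; hence the rank is 1.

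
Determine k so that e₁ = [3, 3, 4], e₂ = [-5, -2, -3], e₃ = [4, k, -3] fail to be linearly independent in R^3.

k = -31/11

Dependence holds iff the 3×3 matrix [e₁ e₂ e₃] is singular.
The determinant works out to -11*k - 31.
This vanishes exactly when k = -31/11.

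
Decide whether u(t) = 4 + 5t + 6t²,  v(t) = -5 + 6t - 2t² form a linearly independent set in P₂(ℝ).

Write each element as a coordinate vector in ℝ³ using {1, t, t²}.
Row-reduce the matrix whose columns are u, v.
The reduction yields 2 nonzero rows, so the rank is 2.
Since rank = 2 (the number of vectors), the set is linearly independent.

linearly independent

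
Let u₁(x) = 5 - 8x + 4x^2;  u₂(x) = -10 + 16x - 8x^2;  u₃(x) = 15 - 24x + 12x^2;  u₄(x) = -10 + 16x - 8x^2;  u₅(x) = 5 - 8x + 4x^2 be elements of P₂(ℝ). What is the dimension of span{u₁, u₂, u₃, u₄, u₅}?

Pass to coordinate vectors with respect to the basis {1, x, x^2}.
Put the 3×5 matrix [u₁|u₂|u₃|u₄|u₅] into echelon form.
Reduction leaves 1 leading entry, giving rank 1.
(With 5 elements in a 3-dimensional space the rank is at most 3.)

1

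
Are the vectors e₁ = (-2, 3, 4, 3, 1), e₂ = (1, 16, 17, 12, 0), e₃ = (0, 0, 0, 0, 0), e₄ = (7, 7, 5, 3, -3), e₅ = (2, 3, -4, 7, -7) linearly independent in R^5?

One of the vectors is the zero vector, so the set is linearly dependent.

linearly dependent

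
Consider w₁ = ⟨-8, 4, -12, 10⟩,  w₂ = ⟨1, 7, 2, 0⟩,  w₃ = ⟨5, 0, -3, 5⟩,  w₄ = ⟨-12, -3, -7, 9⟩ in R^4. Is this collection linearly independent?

The matrix [w₁|w₂|w₃|w₄] has determinant 4660.
A nonzero determinant means the columns are linearly independent.

linearly independent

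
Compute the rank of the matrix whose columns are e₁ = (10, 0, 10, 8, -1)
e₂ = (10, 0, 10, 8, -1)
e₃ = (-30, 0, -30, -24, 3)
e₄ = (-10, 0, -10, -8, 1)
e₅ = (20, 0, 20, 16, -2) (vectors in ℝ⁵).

rank 1

Form the matrix with e₁, e₂, e₃, e₄, e₅ as columns and reduce.
Exactly 1 pivot survives; hence the rank is 1.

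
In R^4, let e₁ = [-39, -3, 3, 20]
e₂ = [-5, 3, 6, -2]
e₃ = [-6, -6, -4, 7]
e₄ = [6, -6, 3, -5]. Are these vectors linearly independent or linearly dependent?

The matrix [e₁|e₂|e₃|e₄] has determinant 0.
A zero determinant means the columns are linearly dependent.
Indeed e₁ - 3e₂ - 3e₃ + e₄ = 0.

linearly dependent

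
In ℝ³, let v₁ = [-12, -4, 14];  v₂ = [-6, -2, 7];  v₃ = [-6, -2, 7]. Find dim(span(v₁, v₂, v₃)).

Put the 3×3 matrix [v₁|v₂|v₃] into echelon form.
Reduction leaves 1 leading entry, giving rank 1.

1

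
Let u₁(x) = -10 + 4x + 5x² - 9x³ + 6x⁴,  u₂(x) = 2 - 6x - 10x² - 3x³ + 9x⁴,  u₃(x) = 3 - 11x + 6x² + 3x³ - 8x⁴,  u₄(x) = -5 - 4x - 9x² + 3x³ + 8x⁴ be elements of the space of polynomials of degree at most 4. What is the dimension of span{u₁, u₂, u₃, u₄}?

Represent each element by its coordinate vector in ℝ⁵.
Put the 5×4 matrix [u₁|u₂|u₃|u₄] into echelon form.
Exactly 4 pivots survive; hence the rank is 4.

dim = 4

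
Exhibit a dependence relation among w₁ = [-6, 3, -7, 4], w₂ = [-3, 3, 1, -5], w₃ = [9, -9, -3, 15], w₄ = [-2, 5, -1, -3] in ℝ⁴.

Solve the homogeneous system with w₁, w₂, w₃, w₄ as columns by row-reducing the coefficient matrix.
One solution (up to scaling) is (0, 3, 1, 0).

3w₂ + w₃ = 0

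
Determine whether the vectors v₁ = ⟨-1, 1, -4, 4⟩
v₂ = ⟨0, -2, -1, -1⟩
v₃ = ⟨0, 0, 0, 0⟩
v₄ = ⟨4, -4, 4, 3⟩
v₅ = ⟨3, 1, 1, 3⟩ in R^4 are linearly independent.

linearly dependent

There are 5 vectors in a 4-dimensional space, so they cannot be linearly independent.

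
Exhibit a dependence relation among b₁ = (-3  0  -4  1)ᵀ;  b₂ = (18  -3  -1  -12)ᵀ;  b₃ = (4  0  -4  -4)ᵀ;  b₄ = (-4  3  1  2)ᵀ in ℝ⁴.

2b₁ + b₂ - 2b₃ + b₄ = 0

Row-reduce the matrix with b₁, b₂, b₃, b₄ as columns; the null space gives the coefficients.
The free variable yields coefficients (2, 1, -2, 1) (any nonzero multiple also works).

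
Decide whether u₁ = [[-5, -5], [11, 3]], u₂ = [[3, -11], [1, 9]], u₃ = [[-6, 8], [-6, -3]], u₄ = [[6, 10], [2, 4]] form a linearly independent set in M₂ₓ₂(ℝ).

Write each element as a coordinate vector in ℝ⁴ using {E₁₁, E₁₂, E₂₁, E₂₂}.
The matrix [u₁|u₂|u₃|u₄] has determinant -13784.
A nonzero determinant means the columns are linearly independent.

linearly independent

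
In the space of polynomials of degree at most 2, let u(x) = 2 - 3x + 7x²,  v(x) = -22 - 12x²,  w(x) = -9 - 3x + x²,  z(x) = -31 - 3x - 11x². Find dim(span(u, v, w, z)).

2

Pass to coordinate vectors with respect to the basis {1, x, x²}.
Put the 3×4 matrix [u|v|w|z] into echelon form.
The echelon form has 2 nonzero rows, so the rank is 2.
(With 4 elements in a 3-dimensional space the rank is at most 3.)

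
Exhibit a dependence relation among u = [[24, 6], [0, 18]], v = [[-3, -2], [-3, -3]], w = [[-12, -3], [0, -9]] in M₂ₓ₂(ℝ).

Pass to coordinate vectors relative to the basis {E₁₁, E₁₂, E₂₁, E₂₂}.
Write the vectors as columns of a matrix and find a nonzero vector in its null space.
One solution (up to scaling) is (1, 0, 2).

u + 2w = 0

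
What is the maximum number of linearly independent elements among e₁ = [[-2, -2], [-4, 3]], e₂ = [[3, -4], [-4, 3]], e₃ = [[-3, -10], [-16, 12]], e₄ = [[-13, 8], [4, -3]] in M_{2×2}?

Represent each element by its coordinate vector in ℝ⁴.
Form the matrix with e₁, e₂, e₃, e₄ as columns and reduce.
The echelon form has 2 nonzero rows, so the rank is 2.

2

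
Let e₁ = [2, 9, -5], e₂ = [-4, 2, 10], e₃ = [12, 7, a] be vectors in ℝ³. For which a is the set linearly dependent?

Place the vectors as rows of a 3×3 matrix; dependence ⇔ determinant zero.
Expanding, det = 40*a + 1200.
Solving 40*a + 1200 = 0 yields a = -30.

a = -30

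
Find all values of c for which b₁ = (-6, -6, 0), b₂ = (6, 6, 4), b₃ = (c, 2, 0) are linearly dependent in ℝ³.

The set is linearly dependent precisely when det[b₁; b₂; b₃] = 0.
Expanding, det = 48 - 24*c.
Solving 48 - 24*c = 0 yields c = 2.

c = 2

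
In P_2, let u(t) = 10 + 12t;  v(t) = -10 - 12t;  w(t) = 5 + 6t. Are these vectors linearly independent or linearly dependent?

Take coordinates with respect to the standard basis {1, t, t²}.
Form the 3×3 matrix with these as columns; its determinant is 0.
A zero determinant means the columns are linearly dependent.
Indeed u + v = 0.

linearly dependent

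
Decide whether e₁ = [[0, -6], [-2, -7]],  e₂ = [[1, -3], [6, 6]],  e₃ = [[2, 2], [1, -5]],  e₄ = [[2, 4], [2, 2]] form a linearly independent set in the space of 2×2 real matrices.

linearly independent

Write each element as a coordinate vector in ℝ⁴ using {E₁₁, E₁₂, E₂₁, E₂₂}.
Form the 4×4 matrix with these as columns; its determinant is -330.
A nonzero determinant means the columns are linearly independent.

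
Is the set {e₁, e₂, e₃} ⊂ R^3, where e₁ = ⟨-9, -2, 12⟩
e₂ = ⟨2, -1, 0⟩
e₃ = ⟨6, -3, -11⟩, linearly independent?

linearly independent

Place the vectors as rows of a 3×3 matrix and reduce to echelon form.
The reduction yields 3 nonzero rows, so the rank is 3.
Since rank = 3 (the number of vectors), the set is linearly independent.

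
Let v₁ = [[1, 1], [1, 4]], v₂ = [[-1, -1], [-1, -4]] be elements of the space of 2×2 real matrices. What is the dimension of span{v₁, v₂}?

Use coordinates relative to {E₁₁, E₁₂, E₂₁, E₂₂}.
Row-reduce the 2×4 matrix with these as rows.
The echelon form has 1 nonzero row, so the rank is 1.

1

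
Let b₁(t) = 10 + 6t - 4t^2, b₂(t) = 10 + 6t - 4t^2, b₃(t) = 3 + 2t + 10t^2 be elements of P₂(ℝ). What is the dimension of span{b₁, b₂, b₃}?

Pass to coordinate vectors with respect to the basis {1, t, t^2}.
Form the matrix with b₁, b₂, b₃ as columns and reduce.
Exactly 2 pivots survive; hence the rank is 2.

2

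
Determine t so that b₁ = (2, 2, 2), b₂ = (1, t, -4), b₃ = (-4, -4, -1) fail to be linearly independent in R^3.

The vectors are dependent exactly when the determinant of the matrix with rows b₁, b₂, b₃ vanishes.
Cofactor expansion gives det = 6*t - 6.
Setting this to zero gives t = 1.

t = 1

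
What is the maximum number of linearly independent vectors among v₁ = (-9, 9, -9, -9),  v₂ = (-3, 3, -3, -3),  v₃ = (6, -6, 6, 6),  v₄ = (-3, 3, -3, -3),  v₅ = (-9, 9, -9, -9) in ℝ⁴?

1

Form the matrix with v₁, v₂, v₃, v₄, v₅ as columns and reduce.
There is 1 pivot column, so rank = 1.
(With 5 elements in a 4-dimensional space the rank is at most 4.)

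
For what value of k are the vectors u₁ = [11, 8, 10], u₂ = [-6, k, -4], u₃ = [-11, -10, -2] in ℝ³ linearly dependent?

The vectors are dependent exactly when the determinant of the matrix with rows u₁, u₂, u₃ vanishes.
Cofactor expansion gives det = 88*k + 416.
This vanishes exactly when k = -52/11.

k = -52/11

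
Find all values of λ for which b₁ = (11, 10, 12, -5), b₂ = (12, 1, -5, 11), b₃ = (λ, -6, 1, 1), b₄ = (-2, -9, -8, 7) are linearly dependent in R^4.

Dependence holds iff the 4×4 matrix [b₁ b₂ b₃ b₄] is singular.
Cofactor expansion gives det = 477 - 477*λ.
This vanishes exactly when λ = 1.

λ = 1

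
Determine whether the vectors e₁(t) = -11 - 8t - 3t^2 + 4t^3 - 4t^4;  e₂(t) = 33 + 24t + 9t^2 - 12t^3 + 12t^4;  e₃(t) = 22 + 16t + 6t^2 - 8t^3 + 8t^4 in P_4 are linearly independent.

Take coordinates with respect to the standard basis {1, t, …, t^4}.
Place the vectors as rows of a 3×5 matrix and reduce to echelon form.
The reduction yields 1 nonzero row, so the rank is 1.
Since rank 1 < 3, the set is linearly dependent.

linearly dependent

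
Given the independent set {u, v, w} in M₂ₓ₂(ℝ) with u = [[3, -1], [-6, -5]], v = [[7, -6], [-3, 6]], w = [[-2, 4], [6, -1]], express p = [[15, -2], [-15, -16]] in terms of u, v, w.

Identify each element with its coordinate vector in ℝ⁴ via {E₁₁, E₁₂, E₂₁, E₂₂}.
Set up the augmented matrix [u | v | w | p] and row-reduce.
Row-reducing the augmented matrix gives the unique coefficients (c₁, c₂, c₃) = (4, 1, 2).

p = 4u + v + 2w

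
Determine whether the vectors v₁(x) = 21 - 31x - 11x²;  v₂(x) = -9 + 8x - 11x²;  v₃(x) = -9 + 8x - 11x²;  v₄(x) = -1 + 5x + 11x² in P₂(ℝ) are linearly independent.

linearly dependent

Take coordinates with respect to the standard basis {1, x, x²}.
There are 4 vectors in a 3-dimensional space, so they cannot be linearly independent.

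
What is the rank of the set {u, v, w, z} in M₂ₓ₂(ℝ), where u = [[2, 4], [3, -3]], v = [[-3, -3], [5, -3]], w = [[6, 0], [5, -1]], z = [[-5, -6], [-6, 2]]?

Pass to coordinate vectors with respect to the basis {E₁₁, E₁₂, E₂₁, E₂₂}.
Put the 4×4 matrix [u|v|w|z] into echelon form.
Exactly 4 pivots survive; hence the rank is 4.

4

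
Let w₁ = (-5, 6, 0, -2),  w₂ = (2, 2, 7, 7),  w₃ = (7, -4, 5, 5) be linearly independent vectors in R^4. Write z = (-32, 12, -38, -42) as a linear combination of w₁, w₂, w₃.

Write z = c₁w₁ + … + c₃w₃ and equate components.
Back-substitution yields (c₁, c₂, c₃) = (2, -4, -2).

z = 2w₁ - 4w₂ - 2w₃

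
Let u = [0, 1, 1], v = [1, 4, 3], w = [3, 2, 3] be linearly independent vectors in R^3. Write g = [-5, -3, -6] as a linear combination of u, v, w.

g = -3u + v - 2w

Since u, v, w are independent, the coefficients expressing g are uniquely determined by a linear system.
The system has the unique solution (α₁, α₂, α₃) = (-3, 1, -2).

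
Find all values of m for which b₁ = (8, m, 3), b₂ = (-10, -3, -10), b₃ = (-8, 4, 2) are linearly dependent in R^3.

The set is linearly dependent precisely when det[b₁; b₂; b₃] = 0.
Expanding, det = 100*m + 80.
This vanishes exactly when m = -4/5.

m = -4/5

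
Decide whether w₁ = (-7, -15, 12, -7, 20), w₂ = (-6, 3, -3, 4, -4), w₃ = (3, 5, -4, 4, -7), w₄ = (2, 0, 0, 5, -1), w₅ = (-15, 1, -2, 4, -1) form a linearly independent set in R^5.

linearly dependent

Form the 5×5 matrix with these as columns; its determinant is 0.
A zero determinant means the columns are linearly dependent.
Indeed w₁ + 3w₃ - w₄ = 0.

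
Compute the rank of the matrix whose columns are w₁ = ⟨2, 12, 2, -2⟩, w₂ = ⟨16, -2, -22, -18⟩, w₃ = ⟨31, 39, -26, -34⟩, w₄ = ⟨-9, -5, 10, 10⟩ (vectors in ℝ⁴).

rank 2

Row-reduce the 4×4 matrix with these as rows.
Reduction leaves 2 leading entries, giving rank 2.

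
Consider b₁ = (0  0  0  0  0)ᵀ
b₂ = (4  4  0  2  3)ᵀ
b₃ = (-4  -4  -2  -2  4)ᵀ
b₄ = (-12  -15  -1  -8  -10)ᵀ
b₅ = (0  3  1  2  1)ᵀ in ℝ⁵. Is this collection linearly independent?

linearly dependent

One of the vectors is the zero vector, so the set is linearly dependent.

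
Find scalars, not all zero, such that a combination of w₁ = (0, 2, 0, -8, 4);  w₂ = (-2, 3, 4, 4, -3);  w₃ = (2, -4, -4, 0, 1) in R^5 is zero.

Set up α₁w₁ + … + α₃w₃ = 0 and solve the homogeneous system.
A generator of the null space is (1, 2, 2).

w₁ + 2w₂ + 2w₃ = 0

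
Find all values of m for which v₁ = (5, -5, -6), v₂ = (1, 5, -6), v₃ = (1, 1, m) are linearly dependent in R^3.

The vectors are dependent exactly when the determinant of the matrix with rows v₁, v₂, v₃ vanishes.
The determinant works out to 30*m + 84.
This vanishes exactly when m = -14/5.

m = -14/5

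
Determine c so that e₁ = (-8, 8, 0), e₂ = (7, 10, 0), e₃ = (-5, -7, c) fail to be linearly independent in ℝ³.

c = 0

Place the vectors as rows of a 3×3 matrix; dependence ⇔ determinant zero.
The determinant works out to -136*c.
Setting this to zero gives c = 0.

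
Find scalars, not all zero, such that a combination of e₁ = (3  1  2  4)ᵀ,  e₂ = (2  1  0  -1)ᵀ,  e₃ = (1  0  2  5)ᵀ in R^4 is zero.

e₁ - e₂ - e₃ = 0

Solve the homogeneous system with e₁, e₂, e₃ as columns by row-reducing the coefficient matrix.
The free variable yields coefficients (1, -1, -1) (any nonzero multiple also works).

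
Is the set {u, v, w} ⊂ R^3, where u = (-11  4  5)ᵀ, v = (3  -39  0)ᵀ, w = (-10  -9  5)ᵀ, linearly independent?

linearly dependent

Place the vectors as rows of a 3×3 matrix and reduce to echelon form.
The reduction yields 2 nonzero rows, so the rank is 2.
Since rank 2 < 3, the set is linearly dependent.
Indeed 3u + v - 3w = 0.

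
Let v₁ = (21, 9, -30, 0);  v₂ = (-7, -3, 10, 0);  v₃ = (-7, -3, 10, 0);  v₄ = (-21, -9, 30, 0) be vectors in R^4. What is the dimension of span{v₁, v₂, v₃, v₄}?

dim = 1

Put the 4×4 matrix [v₁|v₂|v₃|v₄] into echelon form.
Exactly 1 pivot survives; hence the rank is 1.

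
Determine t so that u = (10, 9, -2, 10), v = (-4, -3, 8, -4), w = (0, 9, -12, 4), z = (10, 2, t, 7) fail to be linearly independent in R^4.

t = 4

Dependence holds iff the 4×4 matrix [u v w z] is singular.
Expanding, det = 96 - 24*t.
Setting this to zero gives t = 4.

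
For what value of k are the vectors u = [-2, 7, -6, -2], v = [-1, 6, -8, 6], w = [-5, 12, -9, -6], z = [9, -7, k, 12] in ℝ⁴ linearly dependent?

k = 7/9

The set is linearly dependent precisely when det[u; v; w; z] = 0.
The determinant works out to 72*k - 56.
Solving 72*k - 56 = 0 yields k = 7/9.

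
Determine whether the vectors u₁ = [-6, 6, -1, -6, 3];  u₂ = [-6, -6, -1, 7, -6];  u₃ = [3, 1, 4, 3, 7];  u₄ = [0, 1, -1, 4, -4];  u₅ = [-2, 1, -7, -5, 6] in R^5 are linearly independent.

Row-reduce the matrix whose columns are u₁, u₂, u₃, u₄, u₅.
The reduction yields 5 nonzero rows, so the rank is 5.
Since rank = 5 (the number of vectors), the set is linearly independent.

linearly independent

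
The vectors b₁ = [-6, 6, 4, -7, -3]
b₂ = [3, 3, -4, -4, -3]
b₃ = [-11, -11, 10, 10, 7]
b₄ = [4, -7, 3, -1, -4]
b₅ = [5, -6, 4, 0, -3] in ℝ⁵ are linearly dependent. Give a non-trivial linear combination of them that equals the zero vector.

Write the vectors as columns of a matrix and find a nonzero vector in its null space.
A generator of the null space is (0, 3, 1, -2, 2).

3b₂ + b₃ - 2b₄ + 2b₅ = 0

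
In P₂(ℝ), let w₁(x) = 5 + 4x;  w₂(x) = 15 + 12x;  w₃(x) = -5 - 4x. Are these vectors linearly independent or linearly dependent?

Take coordinates with respect to the standard basis {1, x, x²}.
The matrix [w₁|w₂|w₃] has determinant 0.
A zero determinant means the columns are linearly dependent.

linearly dependent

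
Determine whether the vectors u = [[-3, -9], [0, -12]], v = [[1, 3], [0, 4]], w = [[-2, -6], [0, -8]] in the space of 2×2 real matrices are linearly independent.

Write each element as a coordinate vector in ℝ⁴ using {E₁₁, E₁₂, E₂₁, E₂₂}.
Place the vectors as rows of a 3×4 matrix and reduce to echelon form.
The reduction yields 1 nonzero row, so the rank is 1.
Since rank 1 < 3, the set is linearly dependent.

linearly dependent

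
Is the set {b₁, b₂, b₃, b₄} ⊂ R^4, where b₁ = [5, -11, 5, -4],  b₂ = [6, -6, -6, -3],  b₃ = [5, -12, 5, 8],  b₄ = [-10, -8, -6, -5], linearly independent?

Row-reduce the matrix whose columns are b₁, b₂, b₃, b₄.
The reduction yields 4 nonzero rows, so the rank is 4.
Since rank = 4 (the number of vectors), the set is linearly independent.

linearly independent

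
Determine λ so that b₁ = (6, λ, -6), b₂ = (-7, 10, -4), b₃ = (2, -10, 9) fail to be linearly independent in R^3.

λ = 0

Dependence holds iff the 3×3 matrix [b₁ b₂ b₃] is singular.
Expanding, det = 55*λ.
This vanishes exactly when λ = 0.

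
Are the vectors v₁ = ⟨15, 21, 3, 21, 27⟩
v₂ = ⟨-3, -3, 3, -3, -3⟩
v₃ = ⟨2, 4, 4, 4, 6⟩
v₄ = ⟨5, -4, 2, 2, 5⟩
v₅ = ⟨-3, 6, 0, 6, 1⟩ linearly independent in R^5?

Form the 5×5 matrix with these as columns; its determinant is 0.
A zero determinant means the columns are linearly dependent.

linearly dependent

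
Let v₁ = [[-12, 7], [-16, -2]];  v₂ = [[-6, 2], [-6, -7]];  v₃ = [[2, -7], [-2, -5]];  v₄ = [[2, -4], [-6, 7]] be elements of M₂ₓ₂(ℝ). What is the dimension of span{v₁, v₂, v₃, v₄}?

dim = 3

Represent each element by its coordinate vector in ℝ⁴.
Put the 4×4 matrix [v₁|v₂|v₃|v₄] into echelon form.
There are 3 pivot columns, so rank = 3.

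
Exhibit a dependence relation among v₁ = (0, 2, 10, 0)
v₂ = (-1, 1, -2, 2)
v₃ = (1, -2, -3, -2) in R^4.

Set up α₁v₁ + … + α₃v₃ = 0 and solve the homogeneous system.
The free variable yields coefficients (1, 2, 2) (any nonzero multiple also works).

v₁ + 2v₂ + 2v₃ = 0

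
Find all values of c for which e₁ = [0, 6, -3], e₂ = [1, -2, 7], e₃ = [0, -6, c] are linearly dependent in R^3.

The set is linearly dependent precisely when det[e₁; e₂; e₃] = 0.
The determinant works out to 18 - 6*c.
This vanishes exactly when c = 3.

c = 3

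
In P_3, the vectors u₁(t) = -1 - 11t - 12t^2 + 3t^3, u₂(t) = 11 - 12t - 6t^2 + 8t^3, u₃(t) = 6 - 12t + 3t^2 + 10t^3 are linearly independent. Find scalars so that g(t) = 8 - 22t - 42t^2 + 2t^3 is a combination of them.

Identify each element with its coordinate vector in ℝ⁴ via {1, t, …, t^3}.
Since u₁, u₂, u₃ are independent, the coefficients expressing g are uniquely determined by a linear system.
Back-substitution yields (c₁, c₂, c₃) = (2, 2, -2).

g = 2u₁ + 2u₂ - 2u₃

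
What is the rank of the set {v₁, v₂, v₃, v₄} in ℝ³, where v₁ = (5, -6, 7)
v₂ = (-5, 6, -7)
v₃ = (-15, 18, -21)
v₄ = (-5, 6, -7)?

1

Apply Gaussian elimination to the matrix whose rows are v₁, v₂, v₃, v₄.
The echelon form has 1 nonzero row, so the rank is 1.
(With 4 elements in a 3-dimensional space the rank is at most 3.)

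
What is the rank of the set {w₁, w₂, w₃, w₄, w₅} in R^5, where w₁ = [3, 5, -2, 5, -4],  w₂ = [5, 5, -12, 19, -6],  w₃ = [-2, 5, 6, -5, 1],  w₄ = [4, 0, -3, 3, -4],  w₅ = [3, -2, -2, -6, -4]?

Put the 5×5 matrix [w₁|w₂|w₃|w₄|w₅] into echelon form.
Reduction leaves 4 leading entries, giving rank 4.

rank 4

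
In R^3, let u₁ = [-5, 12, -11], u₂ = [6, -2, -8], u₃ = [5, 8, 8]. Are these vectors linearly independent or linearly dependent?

linearly independent

Form the 3×3 matrix with these as columns; its determinant is -1934.
A nonzero determinant means the columns are linearly independent.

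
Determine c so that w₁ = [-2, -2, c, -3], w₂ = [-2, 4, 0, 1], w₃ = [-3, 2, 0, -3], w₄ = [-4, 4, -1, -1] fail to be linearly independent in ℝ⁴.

c = -11/6

Place the vectors as rows of a 4×4 matrix; dependence ⇔ determinant zero.
The determinant works out to 12*c + 22.
This vanishes exactly when c = -11/6.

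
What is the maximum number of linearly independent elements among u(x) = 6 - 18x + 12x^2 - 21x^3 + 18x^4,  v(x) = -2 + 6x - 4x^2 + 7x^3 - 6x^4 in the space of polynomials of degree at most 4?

1

Use coordinates relative to {1, x, …, x^4}.
Apply Gaussian elimination to the matrix whose rows are u, v.
The echelon form has 1 nonzero row, so the rank is 1.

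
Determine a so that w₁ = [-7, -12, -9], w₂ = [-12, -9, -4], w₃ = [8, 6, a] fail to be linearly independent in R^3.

a = 8/3

The vectors are dependent exactly when the determinant of the matrix with rows w₁, w₂, w₃ vanishes.
Expanding, det = 216 - 81*a.
Solving 216 - 81*a = 0 yields a = 8/3.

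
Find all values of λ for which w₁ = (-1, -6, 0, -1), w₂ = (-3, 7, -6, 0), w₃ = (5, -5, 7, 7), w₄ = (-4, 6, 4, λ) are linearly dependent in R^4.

The set is linearly dependent precisely when det[w₁; w₂; w₃; w₄] = 0.
The determinant works out to 35*λ + 1750.
Setting this to zero gives λ = -50.

λ = -50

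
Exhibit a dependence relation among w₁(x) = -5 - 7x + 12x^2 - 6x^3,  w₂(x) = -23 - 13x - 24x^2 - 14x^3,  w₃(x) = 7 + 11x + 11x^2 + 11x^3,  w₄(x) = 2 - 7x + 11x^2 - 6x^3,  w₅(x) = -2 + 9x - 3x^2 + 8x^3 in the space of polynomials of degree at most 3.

Pass to coordinate vectors relative to the basis {1, x, …, x^3}.
Write the vectors as columns of a matrix and find a nonzero vector in its null space.
A generator of the null space is (1, -1, -2, -1, 1).

w₁ - w₂ - 2w₃ - w₄ + w₅ = 0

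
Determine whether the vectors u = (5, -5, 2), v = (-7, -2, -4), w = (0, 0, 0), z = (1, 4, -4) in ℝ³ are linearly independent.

There are 4 vectors in a 3-dimensional space, so they cannot be linearly independent.

linearly dependent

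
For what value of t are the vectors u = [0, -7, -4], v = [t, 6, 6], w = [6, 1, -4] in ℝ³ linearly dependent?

Place the vectors as rows of a 3×3 matrix; dependence ⇔ determinant zero.
The determinant works out to -32*t - 108.
Setting this to zero gives t = -27/8.

t = -27/8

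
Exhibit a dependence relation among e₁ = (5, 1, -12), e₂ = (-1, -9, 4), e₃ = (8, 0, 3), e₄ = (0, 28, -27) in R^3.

e₁ - 3e₂ - e₃ - e₄ = 0

Set up α₁e₁ + … + α₄e₄ = 0 and solve the homogeneous system.
One solution (up to scaling) is (1, -3, -1, -1).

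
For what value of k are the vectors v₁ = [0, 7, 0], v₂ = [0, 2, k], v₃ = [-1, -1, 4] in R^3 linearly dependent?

Dependence holds iff the 3×3 matrix [v₁ v₂ v₃] is singular.
Cofactor expansion gives det = -7*k.
Solving -7*k = 0 yields k = 0.

k = 0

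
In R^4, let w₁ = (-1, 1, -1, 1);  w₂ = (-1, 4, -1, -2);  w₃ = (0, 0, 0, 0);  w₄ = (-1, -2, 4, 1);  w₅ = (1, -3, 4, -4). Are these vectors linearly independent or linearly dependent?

linearly dependent

There are 5 vectors in a 4-dimensional space, so they cannot be linearly independent.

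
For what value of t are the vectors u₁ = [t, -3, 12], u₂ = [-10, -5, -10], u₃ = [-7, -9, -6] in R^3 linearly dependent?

Dependence holds iff the 3×3 matrix [u₁ u₂ u₃] is singular.
The determinant works out to 630 - 60*t.
This vanishes exactly when t = 21/2.

t = 21/2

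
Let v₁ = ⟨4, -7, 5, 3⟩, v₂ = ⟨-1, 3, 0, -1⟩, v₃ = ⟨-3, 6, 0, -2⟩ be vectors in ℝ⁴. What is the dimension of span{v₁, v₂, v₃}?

dim = 3

Row-reduce the 3×4 matrix with these as rows.
There are 3 pivot columns, so rank = 3.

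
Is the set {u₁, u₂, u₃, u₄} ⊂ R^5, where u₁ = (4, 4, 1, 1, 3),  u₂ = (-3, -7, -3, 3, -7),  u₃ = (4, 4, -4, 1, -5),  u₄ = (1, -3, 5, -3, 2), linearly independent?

Row-reduce the matrix whose columns are u₁, u₂, u₃, u₄.
The reduction yields 4 nonzero rows, so the rank is 4.
Since rank = 4 (the number of vectors), the set is linearly independent.

linearly independent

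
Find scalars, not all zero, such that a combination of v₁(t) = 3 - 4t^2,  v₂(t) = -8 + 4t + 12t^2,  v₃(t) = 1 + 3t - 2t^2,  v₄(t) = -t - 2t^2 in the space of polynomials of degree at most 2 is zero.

Pass to coordinate vectors relative to the basis {1, t, t^2}.
Set up α₁v₁ + … + α₄v₄ = 0 and solve the homogeneous system.
One solution (up to scaling) is (3, 1, -1, 1).

3v₁ + v₂ - v₃ + v₄ = 0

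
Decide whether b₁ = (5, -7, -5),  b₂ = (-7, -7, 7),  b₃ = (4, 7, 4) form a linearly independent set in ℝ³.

linearly independent

The matrix [b₁|b₂|b₃] has determinant -672.
A nonzero determinant means the columns are linearly independent.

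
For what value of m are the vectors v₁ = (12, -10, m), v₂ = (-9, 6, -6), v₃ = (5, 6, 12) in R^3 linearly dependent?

The set is linearly dependent precisely when det[v₁; v₂; v₃] = 0.
Expanding, det = 516 - 84*m.
Setting this to zero gives m = 43/7.

m = 43/7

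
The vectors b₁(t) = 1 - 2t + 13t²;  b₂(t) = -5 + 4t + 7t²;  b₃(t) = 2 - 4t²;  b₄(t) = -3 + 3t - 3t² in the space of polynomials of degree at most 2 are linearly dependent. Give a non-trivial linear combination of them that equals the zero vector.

Pass to coordinate vectors relative to the basis {1, t, t²}.
Write the vectors as columns of a matrix and find a nonzero vector in its null space.
The free variable yields coefficients (1, -1, 0, 2) (any nonzero multiple also works).

b₁ - b₂ + 2b₄ = 0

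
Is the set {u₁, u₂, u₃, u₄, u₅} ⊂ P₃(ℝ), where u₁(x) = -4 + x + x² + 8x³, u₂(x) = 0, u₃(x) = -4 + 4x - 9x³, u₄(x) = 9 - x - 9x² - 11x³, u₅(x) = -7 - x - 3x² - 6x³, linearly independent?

Take coordinates with respect to the standard basis {1, x, …, x³}.
There are 5 vectors in a 4-dimensional space, so they cannot be linearly independent.

linearly dependent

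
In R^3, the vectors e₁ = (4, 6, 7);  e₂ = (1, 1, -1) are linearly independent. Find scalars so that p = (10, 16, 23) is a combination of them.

Since e₁, e₂ are independent, the coefficients expressing p are uniquely determined by a linear system.
The system has the unique solution (α₁, α₂) = (3, -2).

p = 3e₁ - 2e₂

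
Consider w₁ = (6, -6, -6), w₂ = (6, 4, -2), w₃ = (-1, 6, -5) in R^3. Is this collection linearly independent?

linearly independent

Place the vectors as rows of a 3×3 matrix and reduce to echelon form.
The reduction yields 3 nonzero rows, so the rank is 3.
Since rank = 3 (the number of vectors), the set is linearly independent.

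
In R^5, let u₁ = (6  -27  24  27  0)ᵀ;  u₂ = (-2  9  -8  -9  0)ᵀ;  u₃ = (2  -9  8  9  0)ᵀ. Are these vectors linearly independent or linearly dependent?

Place the vectors as rows of a 3×5 matrix and reduce to echelon form.
The reduction yields 1 nonzero row, so the rank is 1.
Since rank 1 < 3, the set is linearly dependent.
Indeed u₁ + 3u₂ = 0.

linearly dependent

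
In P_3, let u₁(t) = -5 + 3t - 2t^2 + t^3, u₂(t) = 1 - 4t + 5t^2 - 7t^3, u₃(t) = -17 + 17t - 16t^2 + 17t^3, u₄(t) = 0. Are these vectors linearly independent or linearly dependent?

Take coordinates with respect to the standard basis {1, t, …, t^3}.
One of the vectors is the zero vector, so the set is linearly dependent.

linearly dependent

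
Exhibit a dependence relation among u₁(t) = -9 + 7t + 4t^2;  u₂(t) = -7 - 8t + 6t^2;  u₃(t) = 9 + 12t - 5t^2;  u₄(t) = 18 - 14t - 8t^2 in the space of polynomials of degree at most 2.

Write each element as a vector in ℝ³ using {1, t, t^2}.
Write the vectors as columns of a matrix and find a nonzero vector in its null space.
One solution (up to scaling) is (2, 0, 0, 1).

2u₁ + u₄ = 0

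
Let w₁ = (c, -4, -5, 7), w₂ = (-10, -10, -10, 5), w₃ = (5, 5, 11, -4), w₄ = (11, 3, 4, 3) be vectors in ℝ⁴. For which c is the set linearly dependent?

Place the vectors as rows of a 4×4 matrix; dependence ⇔ determinant zero.
Expanding, det = 1140 - 285*c.
This vanishes exactly when c = 4.

c = 4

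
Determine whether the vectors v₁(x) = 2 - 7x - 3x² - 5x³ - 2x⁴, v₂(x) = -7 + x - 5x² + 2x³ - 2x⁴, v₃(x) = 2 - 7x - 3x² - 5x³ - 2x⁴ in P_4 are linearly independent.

Write each element as a coordinate vector in ℝ⁵ using {1, x, …, x⁴}.
Two of the vectors are equal, giving an immediate dependence.

linearly dependent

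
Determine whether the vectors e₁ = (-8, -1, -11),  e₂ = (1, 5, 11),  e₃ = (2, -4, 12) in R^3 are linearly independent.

linearly independent

The matrix [e₁|e₂|e₃] has determinant -688.
A nonzero determinant means the columns are linearly independent.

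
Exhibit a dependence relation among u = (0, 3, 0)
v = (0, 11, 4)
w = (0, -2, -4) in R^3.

3u - v - w = 0

Solve the homogeneous system with u, v, w as columns by row-reducing the coefficient matrix.
A generator of the null space is (3, -1, -1).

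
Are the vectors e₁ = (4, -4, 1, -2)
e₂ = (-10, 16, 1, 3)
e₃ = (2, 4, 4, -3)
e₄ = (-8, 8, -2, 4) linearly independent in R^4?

The matrix [e₁|e₂|e₃|e₄] has determinant 0.
A zero determinant means the columns are linearly dependent.

linearly dependent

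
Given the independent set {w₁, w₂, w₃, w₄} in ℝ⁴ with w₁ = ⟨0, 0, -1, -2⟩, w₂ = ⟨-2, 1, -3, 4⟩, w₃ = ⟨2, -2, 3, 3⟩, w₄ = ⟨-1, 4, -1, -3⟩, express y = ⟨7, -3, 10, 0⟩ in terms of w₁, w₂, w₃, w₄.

y = w₁ - w₂ + 3w₃ + w₄

Solve the system with w₁, w₂, w₃, w₄ as columns and y as the right-hand side.
Back-substitution yields (c₁, …, c₄) = (1, -1, 3, 1).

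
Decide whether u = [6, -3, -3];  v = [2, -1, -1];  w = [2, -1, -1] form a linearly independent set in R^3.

linearly dependent

Row-reduce the matrix whose columns are u, v, w.
The reduction yields 1 nonzero row, so the rank is 1.
Since rank 1 < 3, the set is linearly dependent.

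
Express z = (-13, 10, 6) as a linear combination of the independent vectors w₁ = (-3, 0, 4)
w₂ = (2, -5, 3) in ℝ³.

z = 3w₁ - 2w₂

Solve the system with w₁, w₂ as columns and z as the right-hand side.
The system has the unique solution (c₁, c₂) = (3, -2).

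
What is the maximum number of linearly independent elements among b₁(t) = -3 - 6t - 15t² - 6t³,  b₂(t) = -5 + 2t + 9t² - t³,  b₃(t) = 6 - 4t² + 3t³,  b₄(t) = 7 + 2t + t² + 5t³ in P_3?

Pass to coordinate vectors with respect to the basis {1, t, …, t³}.
Form the matrix with b₁, b₂, b₃, b₄ as columns and reduce.
The echelon form has 2 nonzero rows, so the rank is 2.

2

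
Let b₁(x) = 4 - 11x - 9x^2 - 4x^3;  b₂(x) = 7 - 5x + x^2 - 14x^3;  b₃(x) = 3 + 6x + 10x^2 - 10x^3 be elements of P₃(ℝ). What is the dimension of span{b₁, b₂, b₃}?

Pass to coordinate vectors with respect to the basis {1, x, …, x^3}.
Row-reduce the 3×4 matrix with these as rows.
The echelon form has 2 nonzero rows, so the rank is 2.

2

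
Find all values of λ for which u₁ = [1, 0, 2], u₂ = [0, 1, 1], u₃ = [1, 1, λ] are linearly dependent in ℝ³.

λ = 3

Dependence holds iff the 3×3 matrix [u₁ u₂ u₃] is singular.
The determinant works out to λ - 3.
This vanishes exactly when λ = 3.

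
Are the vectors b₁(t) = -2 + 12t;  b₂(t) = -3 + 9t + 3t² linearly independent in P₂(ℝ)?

Take coordinates with respect to the standard basis {1, t, t²}.
Row-reduce the matrix whose columns are b₁, b₂.
The reduction yields 2 nonzero rows, so the rank is 2.
Since rank = 2 (the number of vectors), the set is linearly independent.

linearly independent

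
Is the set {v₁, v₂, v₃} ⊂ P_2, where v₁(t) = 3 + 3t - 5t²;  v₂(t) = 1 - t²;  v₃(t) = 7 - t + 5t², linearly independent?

Write each element as a coordinate vector in ℝ³ using {1, t, t²}.
Form the 3×3 matrix with these as columns; its determinant is -34.
A nonzero determinant means the columns are linearly independent.

linearly independent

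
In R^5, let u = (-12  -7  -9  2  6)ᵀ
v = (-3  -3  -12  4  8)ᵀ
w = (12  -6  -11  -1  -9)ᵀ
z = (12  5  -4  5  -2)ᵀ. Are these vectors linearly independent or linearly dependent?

Row-reduce the matrix whose columns are u, v, w, z.
The reduction yields 4 nonzero rows, so the rank is 4.
Since rank = 4 (the number of vectors), the set is linearly independent.

linearly independent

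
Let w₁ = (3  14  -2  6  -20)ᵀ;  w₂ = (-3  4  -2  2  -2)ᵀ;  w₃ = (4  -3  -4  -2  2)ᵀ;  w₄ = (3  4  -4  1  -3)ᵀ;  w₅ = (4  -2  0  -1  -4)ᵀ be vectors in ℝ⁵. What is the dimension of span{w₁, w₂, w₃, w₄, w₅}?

dim = 4

Row-reduce the 5×5 matrix with these as rows.
There are 4 pivot columns, so rank = 4.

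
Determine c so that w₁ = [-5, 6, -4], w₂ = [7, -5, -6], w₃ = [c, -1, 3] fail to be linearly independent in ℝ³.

c = 1/8

Place the vectors as rows of a 3×3 matrix; dependence ⇔ determinant zero.
Expanding, det = 7 - 56*c.
This vanishes exactly when c = 1/8.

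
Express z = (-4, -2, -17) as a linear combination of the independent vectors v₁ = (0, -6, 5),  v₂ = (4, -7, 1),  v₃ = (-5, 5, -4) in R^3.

Solve the system with v₁, v₂, v₃ as columns and z as the right-hand side.
Row-reducing the augmented matrix gives the unique coefficients (a₁, a₂, a₃) = (-1, 4, 4).

z = -v₁ + 4v₂ + 4v₃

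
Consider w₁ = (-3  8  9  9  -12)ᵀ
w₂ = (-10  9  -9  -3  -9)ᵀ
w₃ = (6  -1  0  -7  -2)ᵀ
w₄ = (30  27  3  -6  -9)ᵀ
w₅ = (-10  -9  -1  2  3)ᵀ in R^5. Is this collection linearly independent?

linearly dependent

One vector is a scalar multiple of another, so the set is dependent.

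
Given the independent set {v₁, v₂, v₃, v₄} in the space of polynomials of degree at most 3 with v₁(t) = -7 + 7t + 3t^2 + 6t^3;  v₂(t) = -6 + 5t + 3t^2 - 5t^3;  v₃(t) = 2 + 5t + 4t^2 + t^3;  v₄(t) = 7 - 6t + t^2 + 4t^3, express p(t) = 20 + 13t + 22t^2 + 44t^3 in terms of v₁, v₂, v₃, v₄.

p = 3v₁ - 2v₂ + 4v₃ + 3v₄

Work in coordinates with respect to the standard basis {1, t, …, t^3}.
Set up the augmented matrix [v₁ | v₂ | v₃ | v₄ | p] and row-reduce.
Row-reducing the augmented matrix gives the unique coefficients (c₁, …, c₄) = (3, -2, 4, 3).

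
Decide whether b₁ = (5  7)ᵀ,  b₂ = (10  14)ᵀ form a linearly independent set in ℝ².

Place the vectors as rows of a 2×2 matrix and reduce to echelon form.
The reduction yields 1 nonzero row, so the rank is 1.
Since rank 1 < 2, the set is linearly dependent.

linearly dependent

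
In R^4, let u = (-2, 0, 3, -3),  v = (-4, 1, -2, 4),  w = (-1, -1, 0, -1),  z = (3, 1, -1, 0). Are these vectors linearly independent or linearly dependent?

linearly independent

Row-reduce the matrix whose columns are u, v, w, z.
The reduction yields 4 nonzero rows, so the rank is 4.
Since rank = 4 (the number of vectors), the set is linearly independent.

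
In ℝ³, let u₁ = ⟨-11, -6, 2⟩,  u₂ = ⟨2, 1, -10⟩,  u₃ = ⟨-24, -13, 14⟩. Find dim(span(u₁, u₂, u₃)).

Put the 3×3 matrix [u₁|u₂|u₃] into echelon form.
Exactly 2 pivots survive; hence the rank is 2.

2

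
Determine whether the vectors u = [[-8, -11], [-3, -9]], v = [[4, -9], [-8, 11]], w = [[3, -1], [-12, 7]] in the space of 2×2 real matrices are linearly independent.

Write each element as a coordinate vector in ℝ⁴ using {E₁₁, E₁₂, E₂₁, E₂₂}.
Place the vectors as rows of a 3×4 matrix and reduce to echelon form.
The reduction yields 3 nonzero rows, so the rank is 3.
Since rank = 3 (the number of vectors), the set is linearly independent.

linearly independent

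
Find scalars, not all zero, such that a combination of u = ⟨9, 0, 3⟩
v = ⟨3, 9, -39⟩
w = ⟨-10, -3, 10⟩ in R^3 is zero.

Write the vectors as columns of a matrix and find a nonzero vector in its null space.
The free variable yields coefficients (3, 1, 3) (any nonzero multiple also works).

3u + v + 3w = 0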